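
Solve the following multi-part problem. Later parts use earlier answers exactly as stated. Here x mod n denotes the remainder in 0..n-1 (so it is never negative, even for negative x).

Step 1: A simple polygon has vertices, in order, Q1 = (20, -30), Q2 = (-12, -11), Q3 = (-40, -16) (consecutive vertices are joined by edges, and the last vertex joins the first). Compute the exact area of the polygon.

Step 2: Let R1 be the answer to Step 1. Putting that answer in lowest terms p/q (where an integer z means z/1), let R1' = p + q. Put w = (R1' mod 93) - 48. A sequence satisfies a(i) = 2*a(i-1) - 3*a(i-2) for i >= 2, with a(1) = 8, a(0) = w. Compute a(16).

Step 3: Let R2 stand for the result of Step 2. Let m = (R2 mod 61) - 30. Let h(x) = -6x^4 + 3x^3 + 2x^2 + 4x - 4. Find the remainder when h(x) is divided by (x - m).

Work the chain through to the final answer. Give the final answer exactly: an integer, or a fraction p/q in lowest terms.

-760555

Step 1: cross terms: (20*-11 - -12*-30)=-580, (-12*-16 - -40*-11)=-248, (-40*-30 - 20*-16)=1520; twice the area = |692| = 692; area = 346; answer 346
Step 2: R1 = 346; threaded value p + q = 347; w = 20; a(2) = 2*(8) - 3*(20) = -44; iterating: a(2)=-44, a(3)=-112, a(4)=-92, a(5)=152, a(6)=580, a(7)=704, a(8)=-332, a(9)=-2776, a(10)=-4556, a(11)=-784, a(12)=12100, a(13)=26552, a(14)=16804, a(15)=-46048, a(16)=-142508; answer -142508
Step 3: R2 = -142508; m = 19; remainder = value at the root: -6*(19)^4 + 3*(19)^3 + 2*(19)^2 + 4*(19)^1 - 4 = (-781926) + (20577) + (722) + (76) + (-4) = -760555; answer -760555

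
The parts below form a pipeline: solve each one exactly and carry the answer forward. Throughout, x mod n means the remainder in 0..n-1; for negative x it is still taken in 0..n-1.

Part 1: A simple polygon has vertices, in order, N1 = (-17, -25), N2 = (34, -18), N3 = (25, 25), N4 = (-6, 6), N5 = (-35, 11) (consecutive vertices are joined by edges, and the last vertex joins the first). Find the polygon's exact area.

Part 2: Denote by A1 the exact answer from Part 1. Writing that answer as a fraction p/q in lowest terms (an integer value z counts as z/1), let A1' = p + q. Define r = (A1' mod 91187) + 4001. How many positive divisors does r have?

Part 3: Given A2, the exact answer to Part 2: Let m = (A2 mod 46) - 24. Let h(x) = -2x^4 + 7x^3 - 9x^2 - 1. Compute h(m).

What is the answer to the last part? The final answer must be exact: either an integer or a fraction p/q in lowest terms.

-379601

Part 1: cross terms: (-17*-18 - 34*-25)=1156, (34*25 - 25*-18)=1300, (25*6 - -6*25)=300, (-6*11 - -35*6)=144, (-35*-25 - -17*11)=1062; twice the area = |3962| = 3962; area = 1981; answer 1981
Part 2: A1 = 1981; threaded value p + q = 1982; r = 5983; 5983 = 31 * 193; number of divisors = (1+1) * (1+1) = 4; answer 4
Part 3: A2 = 4; m = -20; -2*(-20)^4 + 7*(-20)^3 - 9*(-20)^2 - 1 = (-320000) + (-56000) + (-3600) + (-1) = -379601; answer -379601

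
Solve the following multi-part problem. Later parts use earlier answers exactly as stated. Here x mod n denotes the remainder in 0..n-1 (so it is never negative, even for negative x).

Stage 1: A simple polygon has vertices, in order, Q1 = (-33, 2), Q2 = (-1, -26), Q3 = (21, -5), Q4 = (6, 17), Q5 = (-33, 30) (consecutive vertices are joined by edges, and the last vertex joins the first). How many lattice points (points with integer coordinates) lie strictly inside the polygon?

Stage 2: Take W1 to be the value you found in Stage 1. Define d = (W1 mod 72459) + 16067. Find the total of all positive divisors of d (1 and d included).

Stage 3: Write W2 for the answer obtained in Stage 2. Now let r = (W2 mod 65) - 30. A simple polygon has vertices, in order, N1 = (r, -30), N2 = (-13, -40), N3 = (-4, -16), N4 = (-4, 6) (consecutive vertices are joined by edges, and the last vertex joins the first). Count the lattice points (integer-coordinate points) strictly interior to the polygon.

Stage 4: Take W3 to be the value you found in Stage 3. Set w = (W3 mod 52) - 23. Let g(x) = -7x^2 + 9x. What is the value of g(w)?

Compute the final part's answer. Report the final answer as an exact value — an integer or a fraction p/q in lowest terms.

Stage 1: cross terms: (-33*-26 - -1*2)=860, (-1*-5 - 21*-26)=551, (21*17 - 6*-5)=387, (6*30 - -33*17)=741, (-33*2 - -33*30)=924; twice the area = |3463| = 3463; area = 3463/2; boundary points = 4 + 1 + 1 + 13 + 28 = 47; strictly interior points = area - boundary/2 + 1 = 1709; answer 1709
Stage 2: W1 = 1709; d = 17776; 17776 = 2^4 * 11 * 101; sigma = (1 + 2 + 4 + 8 + 16) * (1 + 11) * (1 + 101) = 31 * 12 * 102 = 37944; answer 37944
Stage 3: W2 = 37944; r = 19; cross terms: (19*-40 - -13*-30)=-1150, (-13*-16 - -4*-40)=48, (-4*6 - -4*-16)=-88, (-4*-30 - 19*6)=6; twice the area = |-1184| = 1184; area = 592; boundary points = 2 + 3 + 22 + 1 = 28; strictly interior points = area - boundary/2 + 1 = 579; answer 579
Stage 4: W3 = 579; w = -16; -7*(-16)^2 + 9*(-16)^1 = (-1792) + (-144) = -1936; answer -1936

-1936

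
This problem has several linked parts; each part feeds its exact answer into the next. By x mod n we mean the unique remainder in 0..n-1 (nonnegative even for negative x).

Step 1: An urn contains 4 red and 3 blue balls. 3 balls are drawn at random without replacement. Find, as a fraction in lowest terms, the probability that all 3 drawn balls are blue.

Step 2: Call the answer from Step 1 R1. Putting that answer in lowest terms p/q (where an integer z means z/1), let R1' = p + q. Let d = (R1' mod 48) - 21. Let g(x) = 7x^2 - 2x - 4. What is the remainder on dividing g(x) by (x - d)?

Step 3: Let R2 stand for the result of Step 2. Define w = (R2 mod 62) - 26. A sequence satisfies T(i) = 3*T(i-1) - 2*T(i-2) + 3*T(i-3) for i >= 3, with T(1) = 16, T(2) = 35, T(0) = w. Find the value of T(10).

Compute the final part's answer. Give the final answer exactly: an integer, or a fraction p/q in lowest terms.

Step 1: total draws C(7,3) = 35; favorable C(3,3) = 1; P = 1/35; answer 1/35
Step 2: R1 = 1/35; threaded value p + q = 36; d = 15; remainder = value at the root: 7*(15)^2 - 2*(15)^1 - 4 = (1575) + (-30) + (-4) = 1541; answer 1541
Step 3: R2 = 1541; w = 27; T(3) = 3*(35) - 2*(16) + 3*(27) = 154; iterating: T(3)=154, T(4)=440, T(5)=1117, T(6)=2933, T(7)=7885, T(8)=21140, T(9)=56449, T(10)=150722; answer 150722

150722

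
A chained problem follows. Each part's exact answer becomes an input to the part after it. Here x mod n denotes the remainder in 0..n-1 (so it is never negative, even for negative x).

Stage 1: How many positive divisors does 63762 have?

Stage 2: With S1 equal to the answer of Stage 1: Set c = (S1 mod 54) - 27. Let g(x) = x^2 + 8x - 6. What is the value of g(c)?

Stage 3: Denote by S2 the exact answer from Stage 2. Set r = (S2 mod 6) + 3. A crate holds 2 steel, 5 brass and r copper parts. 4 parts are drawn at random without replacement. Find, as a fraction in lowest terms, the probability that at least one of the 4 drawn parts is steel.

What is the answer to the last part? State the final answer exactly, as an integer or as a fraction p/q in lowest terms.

10/21

Stage 1: 63762 = 2 * 3 * 10627; number of divisors = (1+1) * (1+1) * (1+1) = 8; answer 8
Stage 2: S1 = 8; c = -19; 1*(-19)^2 + 8*(-19)^1 - 6 = (361) + (-152) + (-6) = 203; answer 203
Stage 3: S2 = 203; r = 8; total draws C(15,4) = 1365; complement C(13,4) = 715; favorable 1365 - 715 = 650; P = 10/21; answer 10/21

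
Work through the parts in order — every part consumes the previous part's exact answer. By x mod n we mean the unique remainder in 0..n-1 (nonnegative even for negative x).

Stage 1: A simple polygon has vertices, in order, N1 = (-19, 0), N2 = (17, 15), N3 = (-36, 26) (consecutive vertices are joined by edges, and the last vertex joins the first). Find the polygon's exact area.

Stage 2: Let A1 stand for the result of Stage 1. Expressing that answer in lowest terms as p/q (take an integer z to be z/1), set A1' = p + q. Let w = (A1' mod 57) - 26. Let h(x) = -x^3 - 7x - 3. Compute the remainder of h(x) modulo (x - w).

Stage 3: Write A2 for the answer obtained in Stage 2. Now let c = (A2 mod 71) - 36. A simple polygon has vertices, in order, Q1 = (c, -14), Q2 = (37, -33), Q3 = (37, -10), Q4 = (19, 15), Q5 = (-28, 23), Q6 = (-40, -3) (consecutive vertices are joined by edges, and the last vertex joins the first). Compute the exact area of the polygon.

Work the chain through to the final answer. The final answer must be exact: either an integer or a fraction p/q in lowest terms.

5465/2

Stage 1: cross terms: (-19*15 - 17*0)=-285, (17*26 - -36*15)=982, (-36*0 - -19*26)=494; twice the area = |1191| = 1191; area = 1191/2; answer 1191/2
Stage 2: A1 = 1191/2; threaded value p + q = 1193; w = 27; remainder = value at the root: -1*(27)^3 - 7*(27)^1 - 3 = (-19683) + (-189) + (-3) = -19875; answer -19875
Stage 3: A2 = -19875; c = -31; cross terms: (-31*-33 - 37*-14)=1541, (37*-10 - 37*-33)=851, (37*15 - 19*-10)=745, (19*23 - -28*15)=857, (-28*-3 - -40*23)=1004, (-40*-14 - -31*-3)=467; twice the area = |5465| = 5465; area = 5465/2; answer 5465/2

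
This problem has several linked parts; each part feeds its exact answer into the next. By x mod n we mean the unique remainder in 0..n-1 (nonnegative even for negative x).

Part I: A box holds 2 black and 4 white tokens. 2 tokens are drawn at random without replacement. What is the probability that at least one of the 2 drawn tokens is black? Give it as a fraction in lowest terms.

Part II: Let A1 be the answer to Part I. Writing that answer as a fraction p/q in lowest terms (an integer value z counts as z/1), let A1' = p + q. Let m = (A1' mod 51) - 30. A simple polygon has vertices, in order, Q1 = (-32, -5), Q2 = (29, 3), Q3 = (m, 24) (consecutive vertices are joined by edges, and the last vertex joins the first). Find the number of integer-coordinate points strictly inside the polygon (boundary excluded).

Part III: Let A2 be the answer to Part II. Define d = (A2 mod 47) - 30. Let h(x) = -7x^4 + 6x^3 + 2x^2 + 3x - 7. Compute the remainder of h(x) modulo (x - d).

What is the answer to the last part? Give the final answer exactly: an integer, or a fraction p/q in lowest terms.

Part I: total draws C(6,2) = 15; complement C(4,2) = 6; favorable 15 - 6 = 9; P = 3/5; answer 3/5
Part II: A1 = 3/5; threaded value p + q = 8; m = -22; cross terms: (-32*3 - 29*-5)=49, (29*24 - -22*3)=762, (-22*-5 - -32*24)=878; twice the area = |1689| = 1689; area = 1689/2; boundary points = 1 + 3 + 1 = 5; strictly interior points = area - boundary/2 + 1 = 843; answer 843
Part III: A2 = 843; d = 14; remainder = value at the root: -7*(14)^4 + 6*(14)^3 + 2*(14)^2 + 3*(14)^1 - 7 = (-268912) + (16464) + (392) + (42) + (-7) = -252021; answer -252021

-252021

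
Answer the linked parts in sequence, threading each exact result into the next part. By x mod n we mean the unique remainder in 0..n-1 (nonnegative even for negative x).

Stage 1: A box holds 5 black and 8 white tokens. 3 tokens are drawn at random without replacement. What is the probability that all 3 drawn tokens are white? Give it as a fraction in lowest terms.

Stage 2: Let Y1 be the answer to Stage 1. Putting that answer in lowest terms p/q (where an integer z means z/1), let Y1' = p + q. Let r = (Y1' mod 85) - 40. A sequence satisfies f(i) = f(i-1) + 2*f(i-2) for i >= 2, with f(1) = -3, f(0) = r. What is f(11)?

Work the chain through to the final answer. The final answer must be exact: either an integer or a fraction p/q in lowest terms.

Stage 1: total draws C(13,3) = 286; favorable C(8,3) = 56; P = 28/143; answer 28/143
Stage 2: Y1 = 28/143; threaded value p + q = 171; r = -39; f(2) = 1*(-3) + 2*(-39) = -81; iterating: f(2)=-81, f(3)=-87, f(4)=-249, f(5)=-423, f(6)=-921, f(7)=-1767, f(8)=-3609, f(9)=-7143, f(10)=-14361, f(11)=-28647; answer -28647

-28647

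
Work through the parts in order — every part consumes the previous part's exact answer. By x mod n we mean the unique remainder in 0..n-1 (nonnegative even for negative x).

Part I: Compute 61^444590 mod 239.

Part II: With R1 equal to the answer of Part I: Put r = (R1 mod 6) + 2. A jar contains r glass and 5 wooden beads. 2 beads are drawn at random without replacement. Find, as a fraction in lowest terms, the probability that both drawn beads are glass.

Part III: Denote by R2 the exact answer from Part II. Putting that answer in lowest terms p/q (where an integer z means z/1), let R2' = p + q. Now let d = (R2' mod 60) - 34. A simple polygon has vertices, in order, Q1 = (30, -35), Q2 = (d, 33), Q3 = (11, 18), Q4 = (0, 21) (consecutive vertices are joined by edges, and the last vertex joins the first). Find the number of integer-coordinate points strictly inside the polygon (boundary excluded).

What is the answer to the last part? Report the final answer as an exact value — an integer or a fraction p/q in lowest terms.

414

Part I: squarings mod 239: 61^1=61, 61^2=136, 61^4=93, 61^8=45, 61^16=113, 61^32=102, 61^64=127, 61^128=116, 61^256=72, 61^512=165, 61^1024=218, 61^2048=202, 61^4096=174, 61^8192=162, 61^16384=193, 61^32768=204, 61^65536=30, 61^131072=183, 61^262144=29; 61^444590 = 61^2 * 61^4 * 61^8 * 61^32 * 61^128 * 61^2048 * 61^16384 * 61^32768 * 61^131072 * 61^262144 = 220 (mod 239); answer 220
Part II: R1 = 220; r = 6; total draws C(11,2) = 55; favorable C(6,2) = 15; P = 3/11; answer 3/11
Part III: R2 = 3/11; threaded value p + q = 14; d = -20; cross terms: (30*33 - -20*-35)=290, (-20*18 - 11*33)=-723, (11*21 - 0*18)=231, (0*-35 - 30*21)=-630; twice the area = |-832| = 832; area = 416; boundary points = 2 + 1 + 1 + 2 = 6; strictly interior points = area - boundary/2 + 1 = 414; answer 414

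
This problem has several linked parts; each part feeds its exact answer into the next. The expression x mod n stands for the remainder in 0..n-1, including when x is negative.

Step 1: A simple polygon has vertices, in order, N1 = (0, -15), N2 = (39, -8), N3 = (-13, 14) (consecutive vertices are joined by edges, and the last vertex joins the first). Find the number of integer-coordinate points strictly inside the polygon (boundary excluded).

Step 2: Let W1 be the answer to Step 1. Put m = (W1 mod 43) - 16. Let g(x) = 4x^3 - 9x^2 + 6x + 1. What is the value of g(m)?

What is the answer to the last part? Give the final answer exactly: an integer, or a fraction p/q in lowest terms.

Step 1: cross terms: (0*-8 - 39*-15)=585, (39*14 - -13*-8)=442, (-13*-15 - 0*14)=195; twice the area = |1222| = 1222; area = 611; boundary points = 1 + 2 + 1 = 4; strictly interior points = area - boundary/2 + 1 = 610; answer 610
Step 2: W1 = 610; m = -8; 4*(-8)^3 - 9*(-8)^2 + 6*(-8)^1 + 1 = (-2048) + (-576) + (-48) + (1) = -2671; answer -2671

-2671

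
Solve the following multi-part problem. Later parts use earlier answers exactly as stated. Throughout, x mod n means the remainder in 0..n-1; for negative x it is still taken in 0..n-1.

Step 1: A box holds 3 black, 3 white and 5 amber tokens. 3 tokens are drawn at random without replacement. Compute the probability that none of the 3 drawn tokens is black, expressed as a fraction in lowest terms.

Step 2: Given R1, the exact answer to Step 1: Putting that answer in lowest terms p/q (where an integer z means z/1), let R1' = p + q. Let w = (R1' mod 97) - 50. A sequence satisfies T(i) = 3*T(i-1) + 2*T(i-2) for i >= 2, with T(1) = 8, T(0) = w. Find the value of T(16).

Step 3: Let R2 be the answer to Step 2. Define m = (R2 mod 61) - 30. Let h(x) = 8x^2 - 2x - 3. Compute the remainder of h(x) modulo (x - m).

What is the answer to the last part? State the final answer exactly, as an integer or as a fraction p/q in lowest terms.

25

Step 1: total draws C(11,3) = 165; favorable C(8,3) = 56; P = 56/165; answer 56/165
Step 2: R1 = 56/165; threaded value p + q = 221; w = -23; T(2) = 3*(8) + 2*(-23) = -22; iterating: T(2)=-22, T(3)=-50, T(4)=-194, T(5)=-682, T(6)=-2434, T(7)=-8666, T(8)=-30866, T(9)=-109930, T(10)=-391522, T(11)=-1394426, T(12)=-4966322, T(13)=-17687818, T(14)=-62996098, T(15)=-224363930, T(16)=-799083986; answer -799083986
Step 3: R2 = -799083986; m = 2; remainder = value at the root: 8*(2)^2 - 2*(2)^1 - 3 = (32) + (-4) + (-3) = 25; answer 25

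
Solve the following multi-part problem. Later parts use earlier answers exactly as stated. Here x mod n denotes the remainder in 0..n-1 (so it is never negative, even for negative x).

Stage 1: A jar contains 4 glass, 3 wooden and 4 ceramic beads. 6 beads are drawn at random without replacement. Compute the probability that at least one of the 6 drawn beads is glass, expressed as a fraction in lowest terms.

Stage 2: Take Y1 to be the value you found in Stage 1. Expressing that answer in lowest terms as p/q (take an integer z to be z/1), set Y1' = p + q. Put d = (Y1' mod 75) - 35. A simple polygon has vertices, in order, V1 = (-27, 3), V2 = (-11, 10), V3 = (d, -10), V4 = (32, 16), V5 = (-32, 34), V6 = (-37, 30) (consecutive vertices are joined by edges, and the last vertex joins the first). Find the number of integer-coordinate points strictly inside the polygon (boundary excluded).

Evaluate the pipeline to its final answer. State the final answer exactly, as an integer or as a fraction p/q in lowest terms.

1454

Stage 1: total draws C(11,6) = 462; complement C(7,6) = 7; favorable 462 - 7 = 455; P = 65/66; answer 65/66
Stage 2: Y1 = 65/66; threaded value p + q = 131; d = 21; cross terms: (-27*10 - -11*3)=-237, (-11*-10 - 21*10)=-100, (21*16 - 32*-10)=656, (32*34 - -32*16)=1600, (-32*30 - -37*34)=298, (-37*3 - -27*30)=699; twice the area = |2916| = 2916; area = 1458; boundary points = 1 + 4 + 1 + 2 + 1 + 1 = 10; strictly interior points = area - boundary/2 + 1 = 1454; answer 1454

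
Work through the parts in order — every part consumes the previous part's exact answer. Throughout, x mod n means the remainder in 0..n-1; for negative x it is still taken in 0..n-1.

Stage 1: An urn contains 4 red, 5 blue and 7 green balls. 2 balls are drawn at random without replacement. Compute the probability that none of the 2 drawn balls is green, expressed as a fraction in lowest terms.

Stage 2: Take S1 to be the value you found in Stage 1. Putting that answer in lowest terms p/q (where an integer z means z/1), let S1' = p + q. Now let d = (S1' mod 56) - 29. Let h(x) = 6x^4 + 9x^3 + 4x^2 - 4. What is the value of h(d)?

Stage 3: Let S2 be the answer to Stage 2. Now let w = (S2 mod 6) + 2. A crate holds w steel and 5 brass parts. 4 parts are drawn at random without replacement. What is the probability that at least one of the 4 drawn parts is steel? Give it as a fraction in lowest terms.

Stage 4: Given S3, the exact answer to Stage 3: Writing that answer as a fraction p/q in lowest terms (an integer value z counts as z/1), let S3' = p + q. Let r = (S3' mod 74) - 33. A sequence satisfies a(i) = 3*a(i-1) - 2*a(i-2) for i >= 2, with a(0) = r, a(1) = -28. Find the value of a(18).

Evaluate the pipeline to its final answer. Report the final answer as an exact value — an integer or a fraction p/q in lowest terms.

Stage 1: total draws C(16,2) = 120; favorable C(9,2) = 36; P = 3/10; answer 3/10
Stage 2: S1 = 3/10; threaded value p + q = 13; d = -16; 6*(-16)^4 + 9*(-16)^3 + 4*(-16)^2 - 4 = (393216) + (-36864) + (1024) + (-4) = 357372; answer 357372
Stage 3: S2 = 357372; w = 2; total draws C(7,4) = 35; complement C(5,4) = 5; favorable 35 - 5 = 30; P = 6/7; answer 6/7
Stage 4: S3 = 6/7; threaded value p + q = 13; r = -20; a(2) = 3*(-28) - 2*(-20) = -44; iterating: a(2)=-44, a(3)=-76, a(4)=-140, a(5)=-268, a(6)=-524, a(7)=-1036, a(8)=-2060, a(9)=-4108, a(10)=-8204, a(11)=-16396, a(12)=-32780, a(13)=-65548, a(14)=-131084, a(15)=-262156, a(16)=-524300, a(17)=-1048588, a(18)=-2097164; answer -2097164

-2097164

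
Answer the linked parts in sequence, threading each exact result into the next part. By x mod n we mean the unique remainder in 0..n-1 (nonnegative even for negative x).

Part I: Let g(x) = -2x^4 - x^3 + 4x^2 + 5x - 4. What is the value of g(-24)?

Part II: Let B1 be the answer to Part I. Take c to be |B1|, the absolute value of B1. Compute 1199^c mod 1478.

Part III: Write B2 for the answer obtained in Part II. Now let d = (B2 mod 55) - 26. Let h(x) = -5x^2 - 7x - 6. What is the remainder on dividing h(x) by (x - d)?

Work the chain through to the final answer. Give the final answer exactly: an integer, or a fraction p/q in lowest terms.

-3204

Part I: -2*(-24)^4 - 1*(-24)^3 + 4*(-24)^2 + 5*(-24)^1 - 4 = (-663552) + (13824) + (2304) + (-120) + (-4) = -647548; answer -647548
Part II: B1 = -647548; c = 647548; squarings mod 1478: 1199^1=1199, 1199^2=985, 1199^4=657, 1199^8=73, 1199^16=895, 1199^32=1427, 1199^64=1123, 1199^128=395, 1199^256=835, 1199^512=1087, 1199^1024=647, 1199^2048=335, 1199^4096=1375, 1199^8192=263, 1199^16384=1181, 1199^32768=1007, 1199^65536=141, 1199^131072=667, 1199^262144=11, 1199^524288=121; 1199^647548 = 1199^4 * 1199^8 * 1199^16 * 1199^32 * 1199^64 * 1199^256 * 1199^8192 * 1199^16384 * 1199^32768 * 1199^65536 * 1199^524288 = 275 (mod 1478); answer 275
Part III: B2 = 275; d = -26; remainder = value at the root: -5*(-26)^2 - 7*(-26)^1 - 6 = (-3380) + (182) + (-6) = -3204; answer -3204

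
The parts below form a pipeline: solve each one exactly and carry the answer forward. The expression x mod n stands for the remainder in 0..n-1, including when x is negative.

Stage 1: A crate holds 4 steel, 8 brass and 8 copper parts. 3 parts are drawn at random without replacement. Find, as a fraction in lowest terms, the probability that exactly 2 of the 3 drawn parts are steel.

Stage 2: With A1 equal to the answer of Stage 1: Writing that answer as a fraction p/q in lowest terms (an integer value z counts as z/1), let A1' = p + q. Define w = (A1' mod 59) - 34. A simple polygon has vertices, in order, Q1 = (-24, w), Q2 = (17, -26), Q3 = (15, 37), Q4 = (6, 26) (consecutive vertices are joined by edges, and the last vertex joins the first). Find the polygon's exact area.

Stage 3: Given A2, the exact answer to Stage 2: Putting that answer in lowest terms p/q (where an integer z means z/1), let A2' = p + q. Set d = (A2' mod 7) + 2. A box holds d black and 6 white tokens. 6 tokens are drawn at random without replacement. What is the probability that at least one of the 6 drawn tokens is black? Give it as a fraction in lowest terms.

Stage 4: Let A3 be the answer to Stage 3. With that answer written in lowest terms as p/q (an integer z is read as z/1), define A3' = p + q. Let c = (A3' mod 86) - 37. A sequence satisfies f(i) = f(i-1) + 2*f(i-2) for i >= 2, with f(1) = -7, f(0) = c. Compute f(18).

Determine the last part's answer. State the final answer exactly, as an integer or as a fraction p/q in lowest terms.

1660265

Stage 1: total draws C(20,3) = 1140; favorable C(4,2)*C(16,1) = 96; P = 8/95; answer 8/95
Stage 2: A1 = 8/95; threaded value p + q = 103; w = 10; cross terms: (-24*-26 - 17*10)=454, (17*37 - 15*-26)=1019, (15*26 - 6*37)=168, (6*10 - -24*26)=684; twice the area = |2325| = 2325; area = 2325/2; answer 2325/2
Stage 3: A2 = 2325/2; threaded value p + q = 2327; d = 5; total draws C(11,6) = 462; complement C(6,6) = 1; favorable 462 - 1 = 461; P = 461/462; answer 461/462
Stage 4: A3 = 461/462; threaded value p + q = 923; c = 26; f(2) = 1*(-7) + 2*(26) = 45; iterating: f(2)=45, f(3)=31, f(4)=121, f(5)=183, f(6)=425, f(7)=791, f(8)=1641, f(9)=3223, f(10)=6505, f(11)=12951, f(12)=25961, f(13)=51863, f(14)=103785, f(15)=207511, f(16)=415081, f(17)=830103, f(18)=1660265; answer 1660265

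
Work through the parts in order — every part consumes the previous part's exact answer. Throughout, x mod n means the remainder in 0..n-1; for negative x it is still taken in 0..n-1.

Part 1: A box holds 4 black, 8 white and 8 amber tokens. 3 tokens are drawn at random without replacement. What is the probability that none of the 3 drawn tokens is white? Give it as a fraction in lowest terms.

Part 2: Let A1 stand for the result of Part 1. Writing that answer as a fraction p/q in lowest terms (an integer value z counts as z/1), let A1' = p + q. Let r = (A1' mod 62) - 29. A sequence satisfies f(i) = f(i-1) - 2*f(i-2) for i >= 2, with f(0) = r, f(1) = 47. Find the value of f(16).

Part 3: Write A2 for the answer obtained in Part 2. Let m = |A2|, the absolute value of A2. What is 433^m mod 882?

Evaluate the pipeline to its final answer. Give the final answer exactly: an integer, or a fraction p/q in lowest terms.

559

Part 1: total draws C(20,3) = 1140; favorable C(12,3) = 220; P = 11/57; answer 11/57
Part 2: A1 = 11/57; threaded value p + q = 68; r = -23; f(2) = 1*(47) - 2*(-23) = 93; iterating: f(2)=93, f(3)=-1, f(4)=-187, f(5)=-185, f(6)=189, f(7)=559, f(8)=181, f(9)=-937, f(10)=-1299, f(11)=575, f(12)=3173, f(13)=2023, f(14)=-4323, f(15)=-8369, f(16)=277; answer 277
Part 3: A2 = 277; m = 277; squarings mod 882: 433^1=433, 433^2=505, 433^4=127, 433^8=253, 433^16=505, 433^32=127, 433^64=253, 433^128=505, 433^256=127; 433^277 = 433^1 * 433^4 * 433^16 * 433^256 = 559 (mod 882); answer 559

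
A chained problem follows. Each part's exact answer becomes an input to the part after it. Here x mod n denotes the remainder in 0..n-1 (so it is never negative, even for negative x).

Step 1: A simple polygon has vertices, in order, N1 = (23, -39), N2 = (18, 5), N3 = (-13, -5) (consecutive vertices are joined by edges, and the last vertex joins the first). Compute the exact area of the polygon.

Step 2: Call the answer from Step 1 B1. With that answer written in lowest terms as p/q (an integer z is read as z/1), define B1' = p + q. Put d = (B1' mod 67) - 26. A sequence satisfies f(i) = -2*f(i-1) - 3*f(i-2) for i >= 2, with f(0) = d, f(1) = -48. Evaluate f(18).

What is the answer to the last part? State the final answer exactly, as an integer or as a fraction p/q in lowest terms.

-518916

Step 1: cross terms: (23*5 - 18*-39)=817, (18*-5 - -13*5)=-25, (-13*-39 - 23*-5)=622; twice the area = |1414| = 1414; area = 707; answer 707
Step 2: B1 = 707; threaded value p + q = 708; d = 12; f(2) = -2*(-48) - 3*(12) = 60; iterating: f(2)=60, f(3)=24, f(4)=-228, f(5)=384, f(6)=-84, f(7)=-984, f(8)=2220, f(9)=-1488, f(10)=-3684, f(11)=11832, f(12)=-12612, f(13)=-10272, f(14)=58380, f(15)=-85944, f(16)=-3252, f(17)=264336, f(18)=-518916; answer -518916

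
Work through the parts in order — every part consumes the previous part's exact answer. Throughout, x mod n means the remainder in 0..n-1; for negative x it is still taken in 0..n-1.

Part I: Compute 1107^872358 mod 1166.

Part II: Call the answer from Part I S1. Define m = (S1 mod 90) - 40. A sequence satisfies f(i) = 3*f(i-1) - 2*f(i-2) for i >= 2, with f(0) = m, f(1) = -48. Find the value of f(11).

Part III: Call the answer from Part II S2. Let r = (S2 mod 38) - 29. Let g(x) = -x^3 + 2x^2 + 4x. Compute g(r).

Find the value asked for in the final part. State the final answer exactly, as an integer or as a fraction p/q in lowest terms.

Part I: squarings mod 1166: 1107^1=1107, 1107^2=1149, 1107^4=289, 1107^8=735, 1107^16=367, 1107^32=599, 1107^64=839, 1107^128=823, 1107^256=1049, 1107^512=863, 1107^1024=861, 1107^2048=911, 1107^4096=895, 1107^8192=1149, 1107^16384=289, 1107^32768=735, 1107^65536=367, 1107^131072=599, 1107^262144=839, 1107^524288=823; 1107^872358 = 1107^2 * 1107^4 * 1107^32 * 1107^128 * 1107^256 * 1107^512 * 1107^1024 * 1107^2048 * 1107^16384 * 1107^65536 * 1107^262144 * 1107^524288 = 493 (mod 1166); answer 493
Part II: S1 = 493; m = 3; f(2) = 3*(-48) - 2*(3) = -150; iterating: f(2)=-150, f(3)=-354, f(4)=-762, f(5)=-1578, f(6)=-3210, f(7)=-6474, f(8)=-13002, f(9)=-26058, f(10)=-52170, f(11)=-104394; answer -104394
Part III: S2 = -104394; r = 1; -1*(1)^3 + 2*(1)^2 + 4*(1)^1 = (-1) + (2) + (4) = 5; answer 5

5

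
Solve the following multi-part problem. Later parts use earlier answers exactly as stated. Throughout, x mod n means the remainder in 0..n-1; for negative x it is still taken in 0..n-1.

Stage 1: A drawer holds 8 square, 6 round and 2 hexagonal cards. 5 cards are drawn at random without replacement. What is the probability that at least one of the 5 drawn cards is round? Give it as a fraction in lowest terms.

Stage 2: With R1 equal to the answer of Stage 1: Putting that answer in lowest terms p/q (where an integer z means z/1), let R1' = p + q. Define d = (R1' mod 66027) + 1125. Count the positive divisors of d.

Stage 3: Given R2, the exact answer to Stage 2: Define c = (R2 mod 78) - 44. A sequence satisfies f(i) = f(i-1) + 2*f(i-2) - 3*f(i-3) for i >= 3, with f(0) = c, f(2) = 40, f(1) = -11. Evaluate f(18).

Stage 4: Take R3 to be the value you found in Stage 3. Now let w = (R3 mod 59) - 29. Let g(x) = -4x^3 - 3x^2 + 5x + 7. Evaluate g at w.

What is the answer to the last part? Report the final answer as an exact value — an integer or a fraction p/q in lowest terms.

Stage 1: total draws C(16,5) = 4368; complement C(10,5) = 252; favorable 4368 - 252 = 4116; P = 49/52; answer 49/52
Stage 2: R1 = 49/52; threaded value p + q = 101; d = 1226; 1226 = 2 * 613; number of divisors = (1+1) * (1+1) = 4; answer 4
Stage 3: R2 = 4; c = -40; f(3) = 1*(40) + 2*(-11) - 3*(-40) = 138; iterating: f(3)=138, f(4)=251, f(5)=407, f(6)=495, f(7)=556, f(8)=325, f(9)=-48, f(10)=-1066, f(11)=-2137, f(12)=-4125, f(13)=-5201, f(14)=-7040, f(15)=-5067, f(16)=-3544, f(17)=7442, f(18)=15555; answer 15555
Stage 4: R3 = 15555; w = 9; -4*(9)^3 - 3*(9)^2 + 5*(9)^1 + 7 = (-2916) + (-243) + (45) + (7) = -3107; answer -3107

-3107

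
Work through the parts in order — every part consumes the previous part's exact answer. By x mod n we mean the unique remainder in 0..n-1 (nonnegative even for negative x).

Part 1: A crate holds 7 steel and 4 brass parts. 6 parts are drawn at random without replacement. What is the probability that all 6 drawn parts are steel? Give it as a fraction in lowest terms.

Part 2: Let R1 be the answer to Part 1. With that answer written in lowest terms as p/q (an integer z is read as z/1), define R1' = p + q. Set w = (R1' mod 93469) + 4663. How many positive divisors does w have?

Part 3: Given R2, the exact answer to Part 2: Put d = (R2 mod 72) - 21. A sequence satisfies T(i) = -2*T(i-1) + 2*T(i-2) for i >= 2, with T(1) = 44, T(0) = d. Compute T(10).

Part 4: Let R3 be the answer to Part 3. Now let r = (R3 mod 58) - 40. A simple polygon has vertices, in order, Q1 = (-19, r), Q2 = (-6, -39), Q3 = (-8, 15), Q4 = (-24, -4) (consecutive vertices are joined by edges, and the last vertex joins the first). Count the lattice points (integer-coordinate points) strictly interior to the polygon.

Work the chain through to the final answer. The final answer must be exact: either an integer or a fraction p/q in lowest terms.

Part 1: total draws C(11,6) = 462; favorable C(7,6) = 7; P = 1/66; answer 1/66
Part 2: R1 = 1/66; threaded value p + q = 67; w = 4730; 4730 = 2 * 5 * 11 * 43; number of divisors = (1+1) * (1+1) * (1+1) * (1+1) = 16; answer 16
Part 3: R2 = 16; d = -5; T(2) = -2*(44) + 2*(-5) = -98; iterating: T(2)=-98, T(3)=284, T(4)=-764, T(5)=2096, T(6)=-5720, T(7)=15632, T(8)=-42704, T(9)=116672, T(10)=-318752; answer -318752
Part 4: R3 = -318752; r = -24; cross terms: (-19*-39 - -6*-24)=597, (-6*15 - -8*-39)=-402, (-8*-4 - -24*15)=392, (-24*-24 - -19*-4)=500; twice the area = |1087| = 1087; area = 1087/2; boundary points = 1 + 2 + 1 + 5 = 9; strictly interior points = area - boundary/2 + 1 = 540; answer 540

540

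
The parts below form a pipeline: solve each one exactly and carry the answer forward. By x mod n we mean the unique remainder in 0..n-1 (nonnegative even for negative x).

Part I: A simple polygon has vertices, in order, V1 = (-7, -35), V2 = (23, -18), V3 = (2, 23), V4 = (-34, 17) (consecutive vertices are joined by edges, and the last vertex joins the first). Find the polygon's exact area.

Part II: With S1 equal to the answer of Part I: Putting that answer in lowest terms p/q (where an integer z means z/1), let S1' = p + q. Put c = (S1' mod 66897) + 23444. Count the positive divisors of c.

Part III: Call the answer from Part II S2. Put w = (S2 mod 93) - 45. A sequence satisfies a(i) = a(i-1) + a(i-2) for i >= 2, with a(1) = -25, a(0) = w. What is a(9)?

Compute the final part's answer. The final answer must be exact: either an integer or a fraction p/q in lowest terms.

Part I: cross terms: (-7*-18 - 23*-35)=931, (23*23 - 2*-18)=565, (2*17 - -34*23)=816, (-34*-35 - -7*17)=1309; twice the area = |3621| = 3621; area = 3621/2; answer 3621/2
Part II: S1 = 3621/2; threaded value p + q = 3623; c = 27067; 27067 is prime, so its only divisors are 1 and 27067; count = 2; answer 2
Part III: S2 = 2; w = -43; a(2) = 1*(-25) + 1*(-43) = -68; iterating: a(2)=-68, a(3)=-93, a(4)=-161, a(5)=-254, a(6)=-415, a(7)=-669, a(8)=-1084, a(9)=-1753; answer -1753

-1753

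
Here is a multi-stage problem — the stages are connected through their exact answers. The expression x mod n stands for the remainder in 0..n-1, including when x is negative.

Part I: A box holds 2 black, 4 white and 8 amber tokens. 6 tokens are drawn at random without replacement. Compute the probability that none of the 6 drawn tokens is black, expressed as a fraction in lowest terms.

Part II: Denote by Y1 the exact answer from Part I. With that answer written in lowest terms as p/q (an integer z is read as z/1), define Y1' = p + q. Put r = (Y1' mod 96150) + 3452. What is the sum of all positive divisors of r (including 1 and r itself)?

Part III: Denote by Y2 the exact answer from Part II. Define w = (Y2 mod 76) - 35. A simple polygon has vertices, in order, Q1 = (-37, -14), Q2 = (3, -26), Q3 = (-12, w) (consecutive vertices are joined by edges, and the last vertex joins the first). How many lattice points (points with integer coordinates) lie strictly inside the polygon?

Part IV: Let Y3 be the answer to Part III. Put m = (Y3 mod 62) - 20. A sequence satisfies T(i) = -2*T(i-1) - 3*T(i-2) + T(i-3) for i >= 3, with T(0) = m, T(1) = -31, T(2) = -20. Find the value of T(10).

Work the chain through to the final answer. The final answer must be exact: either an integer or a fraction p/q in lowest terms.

-15539

Part I: total draws C(14,6) = 3003; favorable C(12,6) = 924; P = 4/13; answer 4/13
Part II: Y1 = 4/13; threaded value p + q = 17; r = 3469; 3469 is prime, so its only divisors are 1 and 3469; sigma = 1 + 3469 = 3470; answer 3470
Part III: Y2 = 3470; w = 15; cross terms: (-37*-26 - 3*-14)=1004, (3*15 - -12*-26)=-267, (-12*-14 - -37*15)=723; twice the area = |1460| = 1460; area = 730; boundary points = 4 + 1 + 1 = 6; strictly interior points = area - boundary/2 + 1 = 728; answer 728
Part IV: Y3 = 728; m = 26; T(3) = -2*(-20) - 3*(-31) + 1*(26) = 159; iterating: T(3)=159, T(4)=-289, T(5)=81, T(6)=864, T(7)=-2260, T(8)=2009, T(9)=3626, T(10)=-15539; answer -15539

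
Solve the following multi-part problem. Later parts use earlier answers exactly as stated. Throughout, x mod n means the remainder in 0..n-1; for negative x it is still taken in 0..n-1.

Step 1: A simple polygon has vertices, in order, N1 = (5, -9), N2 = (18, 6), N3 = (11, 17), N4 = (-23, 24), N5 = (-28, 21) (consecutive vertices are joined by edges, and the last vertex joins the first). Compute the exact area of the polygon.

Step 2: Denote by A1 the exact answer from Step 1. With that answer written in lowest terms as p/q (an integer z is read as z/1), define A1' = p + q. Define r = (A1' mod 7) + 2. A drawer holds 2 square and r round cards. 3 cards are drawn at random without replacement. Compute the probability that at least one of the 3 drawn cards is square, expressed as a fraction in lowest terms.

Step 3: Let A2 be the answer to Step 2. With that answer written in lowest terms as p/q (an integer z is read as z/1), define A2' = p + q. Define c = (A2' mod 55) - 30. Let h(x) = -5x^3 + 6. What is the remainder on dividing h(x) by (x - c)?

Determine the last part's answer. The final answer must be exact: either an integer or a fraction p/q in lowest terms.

1721

Step 1: cross terms: (5*6 - 18*-9)=192, (18*17 - 11*6)=240, (11*24 - -23*17)=655, (-23*21 - -28*24)=189, (-28*-9 - 5*21)=147; twice the area = |1423| = 1423; area = 1423/2; answer 1423/2
Step 2: A1 = 1423/2; threaded value p + q = 1425; r = 6; total draws C(8,3) = 56; complement C(6,3) = 20; favorable 56 - 20 = 36; P = 9/14; answer 9/14
Step 3: A2 = 9/14; threaded value p + q = 23; c = -7; remainder = value at the root: -5*(-7)^3 + 6 = (1715) + (6) = 1721; answer 1721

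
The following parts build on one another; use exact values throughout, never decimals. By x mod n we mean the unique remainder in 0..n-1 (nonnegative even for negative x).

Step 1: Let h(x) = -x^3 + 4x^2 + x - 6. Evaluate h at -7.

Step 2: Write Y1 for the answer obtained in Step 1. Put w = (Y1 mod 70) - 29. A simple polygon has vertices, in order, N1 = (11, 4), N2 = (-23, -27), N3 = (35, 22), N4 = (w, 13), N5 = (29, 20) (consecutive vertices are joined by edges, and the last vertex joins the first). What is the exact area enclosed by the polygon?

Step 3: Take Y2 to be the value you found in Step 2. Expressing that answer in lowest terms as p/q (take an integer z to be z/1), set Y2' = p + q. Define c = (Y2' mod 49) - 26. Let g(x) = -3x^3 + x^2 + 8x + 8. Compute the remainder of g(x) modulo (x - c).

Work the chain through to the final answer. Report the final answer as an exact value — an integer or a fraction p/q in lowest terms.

53204

Step 1: -1*(-7)^3 + 4*(-7)^2 + 1*(-7)^1 - 6 = (343) + (196) + (-7) + (-6) = 526; answer 526
Step 2: Y1 = 526; w = 7; cross terms: (11*-27 - -23*4)=-205, (-23*22 - 35*-27)=439, (35*13 - 7*22)=301, (7*20 - 29*13)=-237, (29*4 - 11*20)=-104; twice the area = |194| = 194; area = 97; answer 97
Step 3: Y2 = 97; threaded value p + q = 98; c = -26; remainder = value at the root: -3*(-26)^3 + 1*(-26)^2 + 8*(-26)^1 + 8 = (52728) + (676) + (-208) + (8) = 53204; answer 53204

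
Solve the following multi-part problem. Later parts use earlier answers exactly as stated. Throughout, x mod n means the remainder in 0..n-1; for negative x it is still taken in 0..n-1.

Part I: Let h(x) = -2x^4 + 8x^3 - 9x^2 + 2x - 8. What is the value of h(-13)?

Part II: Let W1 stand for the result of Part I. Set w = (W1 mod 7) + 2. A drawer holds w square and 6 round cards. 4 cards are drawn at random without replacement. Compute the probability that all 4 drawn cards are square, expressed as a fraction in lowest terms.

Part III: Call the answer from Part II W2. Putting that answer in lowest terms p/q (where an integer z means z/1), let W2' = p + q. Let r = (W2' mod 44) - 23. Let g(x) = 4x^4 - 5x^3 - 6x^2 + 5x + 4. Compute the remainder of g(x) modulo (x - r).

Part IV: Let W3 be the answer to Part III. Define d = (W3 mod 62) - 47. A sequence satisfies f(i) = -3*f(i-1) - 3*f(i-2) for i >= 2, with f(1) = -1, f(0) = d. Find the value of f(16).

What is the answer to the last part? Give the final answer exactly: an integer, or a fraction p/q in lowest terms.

98415

Part I: -2*(-13)^4 + 8*(-13)^3 - 9*(-13)^2 + 2*(-13)^1 - 8 = (-57122) + (-17576) + (-1521) + (-26) + (-8) = -76253; answer -76253
Part II: W1 = -76253; w = 7; total draws C(13,4) = 715; favorable C(7,4) = 35; P = 7/143; answer 7/143
Part III: W2 = 7/143; threaded value p + q = 150; r = -5; remainder = value at the root: 4*(-5)^4 - 5*(-5)^3 - 6*(-5)^2 + 5*(-5)^1 + 4 = (2500) + (625) + (-150) + (-25) + (4) = 2954; answer 2954
Part IV: W3 = 2954; d = -7; f(2) = -3*(-1) - 3*(-7) = 24; iterating: f(2)=24, f(3)=-69, f(4)=135, f(5)=-198, f(6)=189, f(7)=27, f(8)=-648, f(9)=1863, f(10)=-3645, f(11)=5346, f(12)=-5103, f(13)=-729, f(14)=17496, f(15)=-50301, f(16)=98415; answer 98415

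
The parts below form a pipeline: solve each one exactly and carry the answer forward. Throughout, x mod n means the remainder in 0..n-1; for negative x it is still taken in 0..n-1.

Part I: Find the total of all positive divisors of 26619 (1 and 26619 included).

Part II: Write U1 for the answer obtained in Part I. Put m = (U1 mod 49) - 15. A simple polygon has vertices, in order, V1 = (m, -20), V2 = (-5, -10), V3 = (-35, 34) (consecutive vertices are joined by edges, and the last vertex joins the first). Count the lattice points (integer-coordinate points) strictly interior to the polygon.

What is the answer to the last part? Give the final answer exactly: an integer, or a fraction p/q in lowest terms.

Part I: 26619 = 3 * 19 * 467; sigma = (1 + 3) * (1 + 19) * (1 + 467) = 4 * 20 * 468 = 37440; answer 37440
Part II: U1 = 37440; m = -11; cross terms: (-11*-10 - -5*-20)=10, (-5*34 - -35*-10)=-520, (-35*-20 - -11*34)=1074; twice the area = |564| = 564; area = 282; boundary points = 2 + 2 + 6 = 10; strictly interior points = area - boundary/2 + 1 = 278; answer 278

278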